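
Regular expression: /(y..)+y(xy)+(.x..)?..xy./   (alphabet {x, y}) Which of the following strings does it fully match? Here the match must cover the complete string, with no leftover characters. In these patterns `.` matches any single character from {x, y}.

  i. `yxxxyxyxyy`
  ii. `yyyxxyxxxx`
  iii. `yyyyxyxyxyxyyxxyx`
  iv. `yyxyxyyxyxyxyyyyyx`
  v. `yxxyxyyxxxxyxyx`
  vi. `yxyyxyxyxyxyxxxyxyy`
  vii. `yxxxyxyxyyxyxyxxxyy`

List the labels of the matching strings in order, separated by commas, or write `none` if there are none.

iii, v

i → no match
ii → no match
iii → match
iv → no match
v → match
vi → no match
vii → no match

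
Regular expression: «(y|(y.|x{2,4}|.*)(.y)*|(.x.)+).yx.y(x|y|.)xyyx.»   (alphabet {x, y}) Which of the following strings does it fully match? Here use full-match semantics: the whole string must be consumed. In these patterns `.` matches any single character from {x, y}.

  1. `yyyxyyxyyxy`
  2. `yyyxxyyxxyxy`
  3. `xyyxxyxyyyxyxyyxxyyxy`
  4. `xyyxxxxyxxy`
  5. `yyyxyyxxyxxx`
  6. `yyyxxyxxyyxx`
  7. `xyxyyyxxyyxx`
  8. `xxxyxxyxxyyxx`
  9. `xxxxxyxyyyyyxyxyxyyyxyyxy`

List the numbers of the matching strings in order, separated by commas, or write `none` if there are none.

3, 6, 8, 9

1 → no match
2 → no match
3 → match
4 → no match
5 → no match
6 → match
7 → no match
8 → match
9 → match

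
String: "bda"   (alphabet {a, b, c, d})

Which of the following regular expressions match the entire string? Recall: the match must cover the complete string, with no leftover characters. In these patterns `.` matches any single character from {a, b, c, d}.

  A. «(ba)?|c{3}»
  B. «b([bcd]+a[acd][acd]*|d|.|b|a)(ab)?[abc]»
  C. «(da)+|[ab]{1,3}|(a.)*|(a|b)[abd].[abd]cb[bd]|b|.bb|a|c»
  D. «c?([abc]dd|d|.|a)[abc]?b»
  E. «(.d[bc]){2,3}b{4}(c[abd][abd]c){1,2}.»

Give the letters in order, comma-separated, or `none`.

A → no match
B → match
C → no match
D → no match — must end with "b"
E → no match

B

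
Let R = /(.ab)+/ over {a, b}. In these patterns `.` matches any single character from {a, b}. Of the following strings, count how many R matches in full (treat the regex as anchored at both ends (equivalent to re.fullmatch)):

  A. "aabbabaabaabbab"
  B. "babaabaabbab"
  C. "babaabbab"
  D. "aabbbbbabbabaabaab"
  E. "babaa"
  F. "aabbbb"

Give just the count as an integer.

3

A → match
B → match
C → match
D → no match
E → no match — must end with "ab"
F → no match — must end with "ab"
Total matched: 3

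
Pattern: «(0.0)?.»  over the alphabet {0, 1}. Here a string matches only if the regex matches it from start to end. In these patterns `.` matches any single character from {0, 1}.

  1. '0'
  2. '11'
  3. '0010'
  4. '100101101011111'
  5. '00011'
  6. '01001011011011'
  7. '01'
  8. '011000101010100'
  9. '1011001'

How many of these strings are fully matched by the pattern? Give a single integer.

1 → match
2 → no match
3 → no match
4 → no match
5 → no match
6 → no match
7 → no match
8 → no match
9 → no match
Total matched: 1

1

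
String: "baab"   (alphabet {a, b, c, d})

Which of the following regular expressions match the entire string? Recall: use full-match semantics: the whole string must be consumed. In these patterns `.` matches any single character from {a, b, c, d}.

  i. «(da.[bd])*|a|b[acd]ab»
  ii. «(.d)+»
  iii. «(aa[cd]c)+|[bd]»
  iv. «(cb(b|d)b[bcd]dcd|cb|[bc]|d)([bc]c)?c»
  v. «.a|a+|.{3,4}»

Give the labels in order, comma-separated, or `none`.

i, v

i → match
ii → no match — must end with "d"
iii → no match
iv → no match — must end with "c"
v → match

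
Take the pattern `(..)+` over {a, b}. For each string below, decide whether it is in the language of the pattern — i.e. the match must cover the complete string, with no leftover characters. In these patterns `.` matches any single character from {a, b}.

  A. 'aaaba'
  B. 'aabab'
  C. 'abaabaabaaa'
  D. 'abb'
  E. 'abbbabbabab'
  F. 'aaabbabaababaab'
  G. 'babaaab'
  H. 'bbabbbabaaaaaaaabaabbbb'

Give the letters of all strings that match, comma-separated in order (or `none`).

A → no match
B → no match
C → no match
D → no match
E → no match
F → no match
G → no match
H → no match

none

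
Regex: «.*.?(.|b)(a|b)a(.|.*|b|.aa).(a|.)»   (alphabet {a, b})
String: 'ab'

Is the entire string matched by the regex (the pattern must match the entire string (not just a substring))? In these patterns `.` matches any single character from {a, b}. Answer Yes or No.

No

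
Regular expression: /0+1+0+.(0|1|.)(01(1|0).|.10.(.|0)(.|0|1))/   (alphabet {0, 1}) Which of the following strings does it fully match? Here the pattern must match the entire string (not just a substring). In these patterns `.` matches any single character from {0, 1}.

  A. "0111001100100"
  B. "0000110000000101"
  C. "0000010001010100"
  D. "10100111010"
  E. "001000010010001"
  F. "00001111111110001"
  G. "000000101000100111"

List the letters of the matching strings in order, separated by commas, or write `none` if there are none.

A → no match
B → match
C → match
D → no match — must start with "0"
E → match
F → no match
G → no match

B, C, E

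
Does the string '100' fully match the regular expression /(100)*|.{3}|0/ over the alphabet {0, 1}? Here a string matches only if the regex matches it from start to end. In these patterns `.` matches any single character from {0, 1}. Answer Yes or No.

Yes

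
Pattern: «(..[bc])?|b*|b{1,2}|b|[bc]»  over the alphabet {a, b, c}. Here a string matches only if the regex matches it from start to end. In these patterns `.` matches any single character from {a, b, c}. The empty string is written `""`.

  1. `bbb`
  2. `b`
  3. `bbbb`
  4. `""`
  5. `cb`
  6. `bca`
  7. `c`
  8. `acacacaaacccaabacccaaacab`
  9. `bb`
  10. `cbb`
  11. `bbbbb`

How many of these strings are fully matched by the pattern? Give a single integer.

8

1. `bbb` → match
2. `b` → match
3. `bbbb` → match
4. `""` → match
5. `cb` → no match
6. `bca` → no match
7. `c` → match
8 → no match
9. `bb` → match
10. `cbb` → match
11. `bbbbb` → match
Total matched: 8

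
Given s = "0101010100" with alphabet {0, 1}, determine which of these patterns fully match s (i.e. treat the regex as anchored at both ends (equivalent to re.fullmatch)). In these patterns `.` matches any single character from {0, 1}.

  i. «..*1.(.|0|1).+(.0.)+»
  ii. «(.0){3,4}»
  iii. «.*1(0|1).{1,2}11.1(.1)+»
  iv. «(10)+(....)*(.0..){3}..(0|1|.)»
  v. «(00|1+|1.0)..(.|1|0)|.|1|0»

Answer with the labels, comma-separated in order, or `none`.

i → match
ii → no match
iii → no match — must end with "1"
iv → no match — must start with "10"
v → no match

i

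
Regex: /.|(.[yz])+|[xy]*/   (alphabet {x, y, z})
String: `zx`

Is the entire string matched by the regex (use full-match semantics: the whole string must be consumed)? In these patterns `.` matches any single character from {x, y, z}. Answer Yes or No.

No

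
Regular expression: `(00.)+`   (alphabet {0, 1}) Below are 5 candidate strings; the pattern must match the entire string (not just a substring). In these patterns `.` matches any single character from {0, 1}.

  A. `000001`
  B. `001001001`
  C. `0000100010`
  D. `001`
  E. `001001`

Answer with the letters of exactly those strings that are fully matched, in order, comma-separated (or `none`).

A. `000001` → match
B. `001001001` → match
C. `0000100010` → no match
D. `001` → match
E. `001001` → match

A, B, D, E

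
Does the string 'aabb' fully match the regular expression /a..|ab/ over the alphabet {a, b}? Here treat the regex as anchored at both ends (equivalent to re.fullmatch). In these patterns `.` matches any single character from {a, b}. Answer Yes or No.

No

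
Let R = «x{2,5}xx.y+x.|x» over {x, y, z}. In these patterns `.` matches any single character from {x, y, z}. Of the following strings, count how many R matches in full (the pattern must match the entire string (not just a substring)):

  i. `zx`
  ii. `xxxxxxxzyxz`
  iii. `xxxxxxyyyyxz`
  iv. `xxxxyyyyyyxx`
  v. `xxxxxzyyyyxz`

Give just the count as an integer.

4

i → no match — must start with `x`
ii → match
iii → match
iv → match
v → match
Total matched: 4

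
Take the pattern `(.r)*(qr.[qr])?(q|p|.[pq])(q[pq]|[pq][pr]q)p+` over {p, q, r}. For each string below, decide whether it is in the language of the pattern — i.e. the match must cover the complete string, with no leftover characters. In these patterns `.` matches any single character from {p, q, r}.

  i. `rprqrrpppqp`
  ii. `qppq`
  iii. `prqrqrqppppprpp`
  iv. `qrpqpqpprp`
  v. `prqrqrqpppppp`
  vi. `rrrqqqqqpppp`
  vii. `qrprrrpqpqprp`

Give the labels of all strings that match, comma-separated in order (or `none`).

i → no match
ii → no match — must end with `p`
iii → no match
iv → no match
v → no match
vi → no match
vii → no match

none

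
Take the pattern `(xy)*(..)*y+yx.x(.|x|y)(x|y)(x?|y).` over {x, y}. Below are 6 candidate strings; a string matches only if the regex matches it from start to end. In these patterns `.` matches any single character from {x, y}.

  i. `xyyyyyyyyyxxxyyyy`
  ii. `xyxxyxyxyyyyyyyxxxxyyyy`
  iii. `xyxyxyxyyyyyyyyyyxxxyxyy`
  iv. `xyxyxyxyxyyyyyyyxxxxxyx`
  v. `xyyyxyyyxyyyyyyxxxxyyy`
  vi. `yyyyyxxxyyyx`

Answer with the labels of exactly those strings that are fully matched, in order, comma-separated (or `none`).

i, iii, iv, v, vi

i → match
ii → no match
iii → match
iv → match
v → match
vi. `yyyyyxxxyyyx` → match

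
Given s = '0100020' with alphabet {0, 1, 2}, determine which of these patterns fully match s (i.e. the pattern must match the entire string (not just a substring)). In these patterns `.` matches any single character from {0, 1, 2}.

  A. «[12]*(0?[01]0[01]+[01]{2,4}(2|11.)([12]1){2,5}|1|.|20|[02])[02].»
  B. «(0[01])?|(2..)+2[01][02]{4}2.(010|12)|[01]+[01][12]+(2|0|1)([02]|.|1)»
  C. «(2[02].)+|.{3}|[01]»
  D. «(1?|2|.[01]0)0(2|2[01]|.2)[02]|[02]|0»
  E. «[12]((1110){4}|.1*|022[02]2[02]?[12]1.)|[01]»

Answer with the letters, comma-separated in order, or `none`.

D

A → no match
B → no match
C → no match
D → match
E → no match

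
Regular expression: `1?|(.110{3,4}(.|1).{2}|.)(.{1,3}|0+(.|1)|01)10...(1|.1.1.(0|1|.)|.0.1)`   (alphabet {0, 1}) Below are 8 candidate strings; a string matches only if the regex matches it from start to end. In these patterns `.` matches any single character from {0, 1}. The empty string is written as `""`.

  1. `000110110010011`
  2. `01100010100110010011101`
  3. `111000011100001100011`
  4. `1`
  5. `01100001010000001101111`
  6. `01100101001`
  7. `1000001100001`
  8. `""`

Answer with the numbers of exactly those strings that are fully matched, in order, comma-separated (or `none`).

1 → no match
2 → match
3 → match
4. `1` → match
5 → match
6. `01100101001` → match
7 → match
8. `""` → match

2, 3, 4, 5, 6, 7, 8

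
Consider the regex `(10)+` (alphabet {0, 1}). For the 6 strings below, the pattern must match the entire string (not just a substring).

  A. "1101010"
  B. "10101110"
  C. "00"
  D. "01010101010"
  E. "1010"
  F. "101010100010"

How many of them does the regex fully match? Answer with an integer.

1

A → no match — must start with "10"
B → no match
C → no match — must start with "10"
D → no match — must start with "10"
E → match
F → no match
Total matched: 1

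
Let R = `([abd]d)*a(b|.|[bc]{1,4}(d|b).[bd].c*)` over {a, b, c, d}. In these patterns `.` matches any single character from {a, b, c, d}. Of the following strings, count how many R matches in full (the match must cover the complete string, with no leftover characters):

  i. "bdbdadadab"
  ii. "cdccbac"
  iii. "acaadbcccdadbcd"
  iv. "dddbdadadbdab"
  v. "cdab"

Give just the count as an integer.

1

i → match
ii → no match
iii → no match
iv → no match
v → no match
Total matched: 1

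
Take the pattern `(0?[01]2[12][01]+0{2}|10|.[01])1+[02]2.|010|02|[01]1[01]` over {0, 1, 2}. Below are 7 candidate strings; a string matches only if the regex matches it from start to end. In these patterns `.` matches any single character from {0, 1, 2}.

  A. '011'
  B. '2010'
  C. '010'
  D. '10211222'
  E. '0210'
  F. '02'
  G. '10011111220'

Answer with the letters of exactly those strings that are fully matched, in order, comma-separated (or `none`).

A → match
B → no match
C → match
D → no match
E → no match
F → match
G → no match

A, C, F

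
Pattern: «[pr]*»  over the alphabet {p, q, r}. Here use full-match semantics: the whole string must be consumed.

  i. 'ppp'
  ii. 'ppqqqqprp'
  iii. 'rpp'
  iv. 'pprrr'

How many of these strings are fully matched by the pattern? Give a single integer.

3

i → match
ii → no match
iii → match
iv → match
Total matched: 3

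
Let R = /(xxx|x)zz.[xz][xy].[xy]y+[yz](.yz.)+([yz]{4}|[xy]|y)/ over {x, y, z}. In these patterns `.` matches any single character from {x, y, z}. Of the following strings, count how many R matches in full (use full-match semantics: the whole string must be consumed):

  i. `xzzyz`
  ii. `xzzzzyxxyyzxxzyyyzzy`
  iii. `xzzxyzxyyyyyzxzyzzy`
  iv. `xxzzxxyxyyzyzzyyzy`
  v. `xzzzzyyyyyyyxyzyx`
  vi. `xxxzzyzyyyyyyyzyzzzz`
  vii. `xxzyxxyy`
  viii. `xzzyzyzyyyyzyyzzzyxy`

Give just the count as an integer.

2

i. `xzzyz` → no match
ii → no match
iii → no match
iv → no match
v → match
vi → match
vii. `xxzyxxyy` → no match
viii → no match
Total matched: 2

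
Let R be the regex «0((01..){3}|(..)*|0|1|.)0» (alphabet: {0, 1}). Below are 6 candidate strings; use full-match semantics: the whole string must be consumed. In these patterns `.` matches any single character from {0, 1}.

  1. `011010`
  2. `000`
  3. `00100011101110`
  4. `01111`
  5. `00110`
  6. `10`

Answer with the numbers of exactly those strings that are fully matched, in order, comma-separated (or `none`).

1, 2, 3

1 → match
2 → match
3 → match
4 → no match — must end with `0`
5 → no match
6 → no match — must start with `0`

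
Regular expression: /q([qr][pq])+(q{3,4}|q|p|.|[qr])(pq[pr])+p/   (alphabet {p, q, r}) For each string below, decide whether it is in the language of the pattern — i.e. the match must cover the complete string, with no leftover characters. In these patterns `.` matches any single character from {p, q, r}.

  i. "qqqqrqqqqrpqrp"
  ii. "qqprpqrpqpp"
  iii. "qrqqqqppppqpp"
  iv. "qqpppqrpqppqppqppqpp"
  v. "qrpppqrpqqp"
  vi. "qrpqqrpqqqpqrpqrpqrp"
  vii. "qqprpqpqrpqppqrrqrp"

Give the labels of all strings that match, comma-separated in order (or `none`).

i → no match
ii. "qqprpqrpqpp" → match
iii → no match
iv → match
v. "qrpppqrpqqp" → no match
vi → match
vii → no match

ii, iv, vi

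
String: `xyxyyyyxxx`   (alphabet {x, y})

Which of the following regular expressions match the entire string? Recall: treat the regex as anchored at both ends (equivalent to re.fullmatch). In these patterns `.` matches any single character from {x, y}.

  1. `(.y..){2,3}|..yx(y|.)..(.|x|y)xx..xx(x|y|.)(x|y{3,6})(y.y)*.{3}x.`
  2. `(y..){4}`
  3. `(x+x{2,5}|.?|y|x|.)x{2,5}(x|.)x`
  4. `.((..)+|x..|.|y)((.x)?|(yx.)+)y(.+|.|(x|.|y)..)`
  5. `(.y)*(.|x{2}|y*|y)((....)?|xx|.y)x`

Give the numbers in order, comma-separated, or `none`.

4, 5

1 → no match
2 → no match — must start with `y`
3 → no match
4 → match
5 → match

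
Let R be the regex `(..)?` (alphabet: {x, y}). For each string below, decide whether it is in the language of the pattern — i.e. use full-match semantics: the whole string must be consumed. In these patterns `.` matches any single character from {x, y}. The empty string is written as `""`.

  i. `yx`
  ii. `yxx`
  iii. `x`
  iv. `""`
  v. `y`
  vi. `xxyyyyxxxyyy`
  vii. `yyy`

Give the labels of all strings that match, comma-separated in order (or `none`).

i, iv

i. `yx` → match
ii. `yxx` → no match
iii. `x` → no match
iv. `""` → match
v. `y` → no match
vi. `xxyyyyxxxyyy` → no match
vii. `yyy` → no match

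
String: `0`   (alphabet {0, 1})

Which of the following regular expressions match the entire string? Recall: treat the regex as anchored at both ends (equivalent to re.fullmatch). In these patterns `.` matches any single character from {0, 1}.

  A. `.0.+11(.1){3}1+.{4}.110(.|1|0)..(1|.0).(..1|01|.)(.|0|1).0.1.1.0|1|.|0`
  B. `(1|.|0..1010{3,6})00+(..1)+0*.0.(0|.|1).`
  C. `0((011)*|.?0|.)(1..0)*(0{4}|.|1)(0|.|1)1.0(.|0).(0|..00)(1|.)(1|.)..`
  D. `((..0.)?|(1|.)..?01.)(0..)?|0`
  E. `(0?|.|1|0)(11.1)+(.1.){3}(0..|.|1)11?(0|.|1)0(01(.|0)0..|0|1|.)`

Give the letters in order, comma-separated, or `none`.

A → match
B → no match
C → no match
D → match
E → no match

A, D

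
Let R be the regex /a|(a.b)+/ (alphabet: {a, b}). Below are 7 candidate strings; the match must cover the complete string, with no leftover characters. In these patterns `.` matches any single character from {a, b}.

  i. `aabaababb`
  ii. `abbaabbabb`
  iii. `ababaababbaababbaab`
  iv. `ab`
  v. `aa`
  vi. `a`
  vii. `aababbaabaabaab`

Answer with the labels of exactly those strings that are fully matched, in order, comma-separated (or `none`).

i. `aabaababb` → match
ii. `abbaabbabb` → no match
iii → no match
iv. `ab` → no match
v. `aa` → no match
vi. `a` → match
vii → match

i, vi, vii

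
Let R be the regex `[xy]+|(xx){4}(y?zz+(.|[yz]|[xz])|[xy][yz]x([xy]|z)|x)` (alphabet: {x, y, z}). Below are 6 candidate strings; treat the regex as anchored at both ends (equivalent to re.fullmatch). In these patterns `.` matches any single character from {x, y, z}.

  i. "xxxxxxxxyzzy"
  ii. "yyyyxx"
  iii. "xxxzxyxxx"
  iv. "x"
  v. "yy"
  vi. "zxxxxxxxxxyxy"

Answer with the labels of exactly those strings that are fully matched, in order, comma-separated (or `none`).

i → match
ii → match
iii → no match
iv → match
v → match
vi → no match

i, ii, iv, v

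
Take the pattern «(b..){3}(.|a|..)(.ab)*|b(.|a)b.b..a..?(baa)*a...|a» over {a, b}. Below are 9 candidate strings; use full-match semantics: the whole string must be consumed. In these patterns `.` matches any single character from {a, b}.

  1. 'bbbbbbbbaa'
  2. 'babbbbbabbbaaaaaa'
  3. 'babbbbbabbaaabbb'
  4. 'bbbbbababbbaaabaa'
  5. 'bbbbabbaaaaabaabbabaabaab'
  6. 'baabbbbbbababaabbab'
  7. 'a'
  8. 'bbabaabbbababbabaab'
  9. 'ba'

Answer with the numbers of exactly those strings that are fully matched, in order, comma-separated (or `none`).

1 → match
2 → match
3 → match
4 → match
5 → match
6 → match
7 → match
8 → match
9 → no match

1, 2, 3, 4, 5, 6, 7, 8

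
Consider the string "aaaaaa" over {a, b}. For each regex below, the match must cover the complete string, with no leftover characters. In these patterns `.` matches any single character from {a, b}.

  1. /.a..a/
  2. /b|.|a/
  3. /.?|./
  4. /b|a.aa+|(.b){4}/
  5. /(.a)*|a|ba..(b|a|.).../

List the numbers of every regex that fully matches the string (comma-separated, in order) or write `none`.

4, 5

1 → no match
2 → no match
3 → no match
4 → match
5 → match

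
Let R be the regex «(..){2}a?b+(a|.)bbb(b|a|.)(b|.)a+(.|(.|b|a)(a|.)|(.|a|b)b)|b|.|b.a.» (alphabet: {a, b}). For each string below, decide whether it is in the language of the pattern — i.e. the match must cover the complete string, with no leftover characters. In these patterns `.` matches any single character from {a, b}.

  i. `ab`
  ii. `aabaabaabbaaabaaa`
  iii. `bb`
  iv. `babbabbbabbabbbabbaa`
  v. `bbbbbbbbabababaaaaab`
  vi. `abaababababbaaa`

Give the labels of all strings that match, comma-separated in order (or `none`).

i → no match
ii → no match
iii → no match
iv → no match
v → no match
vi → no match

none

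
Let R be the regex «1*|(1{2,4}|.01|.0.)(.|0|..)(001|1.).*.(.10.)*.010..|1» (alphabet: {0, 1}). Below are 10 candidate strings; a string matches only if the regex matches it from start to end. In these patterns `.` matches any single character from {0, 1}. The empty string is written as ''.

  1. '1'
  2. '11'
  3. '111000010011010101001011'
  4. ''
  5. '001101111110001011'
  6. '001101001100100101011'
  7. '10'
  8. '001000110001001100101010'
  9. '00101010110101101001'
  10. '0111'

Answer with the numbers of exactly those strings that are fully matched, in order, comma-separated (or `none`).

1, 2, 3, 4, 5, 6, 8, 9

1. '1' → match
2. '11' → match
3 → match
4. '' → match
5 → match
6 → match
7. '10' → no match
8 → match
9 → match
10. '0111' → no match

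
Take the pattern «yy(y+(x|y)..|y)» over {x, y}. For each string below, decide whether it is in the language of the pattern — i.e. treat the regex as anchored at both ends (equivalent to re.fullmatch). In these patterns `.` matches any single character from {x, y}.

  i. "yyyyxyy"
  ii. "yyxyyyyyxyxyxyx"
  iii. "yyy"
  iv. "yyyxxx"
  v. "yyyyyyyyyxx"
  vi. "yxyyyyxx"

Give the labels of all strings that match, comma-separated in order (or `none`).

i, iii, iv, v

i → match
ii → no match — must start with "yyy"
iii → match
iv → match
v → match
vi → no match — must start with "yyy"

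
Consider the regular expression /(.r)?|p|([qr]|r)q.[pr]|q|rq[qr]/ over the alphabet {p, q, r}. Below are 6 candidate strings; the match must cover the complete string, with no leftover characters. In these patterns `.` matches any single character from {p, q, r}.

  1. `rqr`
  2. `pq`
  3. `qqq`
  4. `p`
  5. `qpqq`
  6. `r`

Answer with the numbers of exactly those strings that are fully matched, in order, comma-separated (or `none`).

1, 4

1 → match
2 → no match
3 → no match
4 → match
5 → no match
6 → no match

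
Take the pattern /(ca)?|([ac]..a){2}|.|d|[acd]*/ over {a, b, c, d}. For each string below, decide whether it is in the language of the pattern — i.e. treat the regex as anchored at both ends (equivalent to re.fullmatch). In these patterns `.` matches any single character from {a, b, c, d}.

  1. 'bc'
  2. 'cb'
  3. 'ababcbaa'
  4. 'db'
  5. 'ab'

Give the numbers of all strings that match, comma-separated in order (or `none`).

none

1 → no match
2 → no match
3 → no match
4 → no match
5 → no match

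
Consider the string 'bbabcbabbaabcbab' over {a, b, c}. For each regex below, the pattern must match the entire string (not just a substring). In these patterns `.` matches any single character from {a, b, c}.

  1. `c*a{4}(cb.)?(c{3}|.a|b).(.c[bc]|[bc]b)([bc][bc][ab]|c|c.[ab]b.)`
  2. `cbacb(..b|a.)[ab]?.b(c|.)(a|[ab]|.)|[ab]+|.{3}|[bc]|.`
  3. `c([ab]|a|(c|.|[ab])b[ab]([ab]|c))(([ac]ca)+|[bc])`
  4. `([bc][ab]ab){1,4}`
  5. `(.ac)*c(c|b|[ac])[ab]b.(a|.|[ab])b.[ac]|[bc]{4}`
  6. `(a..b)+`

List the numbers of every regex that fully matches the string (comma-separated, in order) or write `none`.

1 → no match
2 → no match
3 → no match — must start with 'c'
4 → match
5 → no match
6 → no match — must start with 'a'

4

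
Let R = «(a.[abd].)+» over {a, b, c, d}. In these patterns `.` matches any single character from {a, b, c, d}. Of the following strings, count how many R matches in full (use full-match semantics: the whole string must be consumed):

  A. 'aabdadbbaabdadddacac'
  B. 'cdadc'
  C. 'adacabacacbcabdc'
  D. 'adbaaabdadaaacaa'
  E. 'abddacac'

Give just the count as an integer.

A → match
B → no match — must start with 'a'
C → match
D → match
E → match
Total matched: 4

4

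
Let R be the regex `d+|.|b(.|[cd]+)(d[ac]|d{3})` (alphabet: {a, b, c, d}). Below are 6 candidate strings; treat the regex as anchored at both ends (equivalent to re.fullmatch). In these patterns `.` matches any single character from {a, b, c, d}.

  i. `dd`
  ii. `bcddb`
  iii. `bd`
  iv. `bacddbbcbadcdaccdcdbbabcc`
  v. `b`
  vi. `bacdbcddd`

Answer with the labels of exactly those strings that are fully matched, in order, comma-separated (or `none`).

i, v

i. `dd` → match
ii. `bcddb` → no match
iii. `bd` → no match
iv → no match
v. `b` → match
vi. `bacdbcddd` → no match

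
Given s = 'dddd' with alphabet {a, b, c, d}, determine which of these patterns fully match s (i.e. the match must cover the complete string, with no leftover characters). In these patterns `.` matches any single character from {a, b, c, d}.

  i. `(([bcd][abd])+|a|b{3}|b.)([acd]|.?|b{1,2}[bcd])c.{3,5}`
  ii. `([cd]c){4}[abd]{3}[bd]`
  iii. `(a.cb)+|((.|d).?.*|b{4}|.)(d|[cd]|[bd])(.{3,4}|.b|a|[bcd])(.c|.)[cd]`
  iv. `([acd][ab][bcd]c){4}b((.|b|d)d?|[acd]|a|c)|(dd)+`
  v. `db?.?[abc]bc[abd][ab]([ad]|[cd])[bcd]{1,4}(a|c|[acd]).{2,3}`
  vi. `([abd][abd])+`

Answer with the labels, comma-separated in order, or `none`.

i → no match
ii → no match
iii → no match
iv → match
v → no match
vi → match

iv, vi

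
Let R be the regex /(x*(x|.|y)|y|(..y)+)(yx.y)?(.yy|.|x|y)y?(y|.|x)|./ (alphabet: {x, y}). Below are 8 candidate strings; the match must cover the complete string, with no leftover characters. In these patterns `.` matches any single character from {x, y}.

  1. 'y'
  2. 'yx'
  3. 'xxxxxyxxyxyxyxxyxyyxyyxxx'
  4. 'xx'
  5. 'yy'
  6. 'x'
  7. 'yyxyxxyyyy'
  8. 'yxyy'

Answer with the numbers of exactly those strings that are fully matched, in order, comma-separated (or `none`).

1, 6, 8

1 → match
2 → no match
3 → no match
4 → no match
5 → no match
6 → match
7 → no match
8 → match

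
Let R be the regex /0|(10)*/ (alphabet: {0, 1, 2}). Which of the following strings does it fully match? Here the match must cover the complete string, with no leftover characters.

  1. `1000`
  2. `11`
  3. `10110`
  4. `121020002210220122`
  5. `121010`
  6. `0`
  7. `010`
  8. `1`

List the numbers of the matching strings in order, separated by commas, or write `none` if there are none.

6

1. `1000` → no match
2. `11` → no match
3. `10110` → no match
4 → no match
5. `121010` → no match
6. `0` → match
7. `010` → no match
8. `1` → no match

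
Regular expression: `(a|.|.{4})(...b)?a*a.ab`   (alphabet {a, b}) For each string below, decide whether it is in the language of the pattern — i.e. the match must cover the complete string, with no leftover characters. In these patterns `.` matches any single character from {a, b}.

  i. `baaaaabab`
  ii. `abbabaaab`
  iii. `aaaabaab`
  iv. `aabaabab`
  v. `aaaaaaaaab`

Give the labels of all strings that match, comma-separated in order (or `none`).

i, ii, iv, v

i → match
ii → match
iii → no match
iv → match
v → match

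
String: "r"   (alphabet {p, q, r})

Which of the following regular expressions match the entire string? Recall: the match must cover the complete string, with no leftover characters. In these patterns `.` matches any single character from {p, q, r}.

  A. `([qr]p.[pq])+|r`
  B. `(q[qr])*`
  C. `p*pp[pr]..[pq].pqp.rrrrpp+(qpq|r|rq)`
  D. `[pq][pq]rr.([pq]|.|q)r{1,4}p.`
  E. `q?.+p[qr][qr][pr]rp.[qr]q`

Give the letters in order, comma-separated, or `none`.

A

A → match
B → no match
C → no match
D → no match
E → no match — must end with "q"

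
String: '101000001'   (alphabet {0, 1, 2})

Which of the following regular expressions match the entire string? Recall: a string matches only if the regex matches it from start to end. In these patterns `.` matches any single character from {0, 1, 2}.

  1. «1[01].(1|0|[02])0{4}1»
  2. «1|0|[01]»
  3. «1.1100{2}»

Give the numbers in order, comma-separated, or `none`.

1

1 → match
2 → no match
3 → no match — must end with '0'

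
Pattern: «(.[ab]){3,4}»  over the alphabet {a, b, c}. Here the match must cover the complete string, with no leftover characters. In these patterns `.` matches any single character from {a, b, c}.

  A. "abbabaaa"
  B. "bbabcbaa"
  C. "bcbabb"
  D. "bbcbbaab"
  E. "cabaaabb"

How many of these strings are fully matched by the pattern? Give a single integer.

4

A → match
B → match
C → no match
D → match
E → match
Total matched: 4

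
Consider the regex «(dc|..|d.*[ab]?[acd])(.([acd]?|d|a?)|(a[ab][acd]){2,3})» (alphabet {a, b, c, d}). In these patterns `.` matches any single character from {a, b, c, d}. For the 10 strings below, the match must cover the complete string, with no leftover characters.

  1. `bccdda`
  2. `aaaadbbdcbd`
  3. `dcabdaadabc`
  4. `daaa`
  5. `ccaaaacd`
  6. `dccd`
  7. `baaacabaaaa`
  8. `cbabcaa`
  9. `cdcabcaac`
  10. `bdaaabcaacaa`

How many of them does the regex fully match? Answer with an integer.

4

1 → no match
2 → no match
3 → match
4 → match
5 → no match
6 → match
7 → match
8 → no match
9 → no match
10 → no match
Total matched: 4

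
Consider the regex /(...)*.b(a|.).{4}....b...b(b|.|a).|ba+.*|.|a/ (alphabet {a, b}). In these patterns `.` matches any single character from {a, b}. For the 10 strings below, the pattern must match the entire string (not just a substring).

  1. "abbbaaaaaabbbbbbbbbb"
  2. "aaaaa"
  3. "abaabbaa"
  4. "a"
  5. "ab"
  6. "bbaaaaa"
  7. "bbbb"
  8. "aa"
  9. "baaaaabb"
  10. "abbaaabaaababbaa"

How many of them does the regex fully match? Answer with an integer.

2

1 → no match
2 → no match
3 → no match
4 → match
5 → no match
6 → no match
7 → no match
8 → no match
9 → match
10 → no match
Total matched: 2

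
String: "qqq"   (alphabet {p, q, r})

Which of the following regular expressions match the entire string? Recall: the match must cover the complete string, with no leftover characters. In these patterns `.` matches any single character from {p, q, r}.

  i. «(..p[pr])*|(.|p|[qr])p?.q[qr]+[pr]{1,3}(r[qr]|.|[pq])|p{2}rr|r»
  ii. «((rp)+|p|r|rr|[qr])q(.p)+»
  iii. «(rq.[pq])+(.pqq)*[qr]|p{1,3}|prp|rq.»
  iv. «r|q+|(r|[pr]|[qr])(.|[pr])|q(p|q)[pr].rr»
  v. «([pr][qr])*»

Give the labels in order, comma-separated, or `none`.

i → no match
ii → no match — must end with "p"
iii → no match
iv → match
v → no match

iv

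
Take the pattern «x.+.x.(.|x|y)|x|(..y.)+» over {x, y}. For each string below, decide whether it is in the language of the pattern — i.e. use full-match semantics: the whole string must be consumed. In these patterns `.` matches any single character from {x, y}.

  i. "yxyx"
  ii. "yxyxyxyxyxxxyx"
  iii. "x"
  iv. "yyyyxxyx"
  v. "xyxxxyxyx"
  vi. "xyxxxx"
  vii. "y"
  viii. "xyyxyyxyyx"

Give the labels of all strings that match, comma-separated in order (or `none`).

i, iii, iv, v, vi

i → match
ii → no match
iii → match
iv → match
v → match
vi → match
vii → no match
viii → no match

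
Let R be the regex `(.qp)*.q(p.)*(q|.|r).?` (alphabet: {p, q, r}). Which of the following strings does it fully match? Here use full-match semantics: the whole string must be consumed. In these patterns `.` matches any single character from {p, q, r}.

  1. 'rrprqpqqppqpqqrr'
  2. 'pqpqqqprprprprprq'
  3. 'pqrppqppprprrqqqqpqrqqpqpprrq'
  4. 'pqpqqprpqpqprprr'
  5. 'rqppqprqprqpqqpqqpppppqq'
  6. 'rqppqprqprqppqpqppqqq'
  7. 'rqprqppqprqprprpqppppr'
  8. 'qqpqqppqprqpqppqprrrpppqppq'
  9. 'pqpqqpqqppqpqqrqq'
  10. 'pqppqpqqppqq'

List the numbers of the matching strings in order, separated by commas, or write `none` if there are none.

4, 5, 7, 10

1 → no match
2 → no match
3 → no match
4 → match
5 → match
6 → no match
7 → match
8 → no match
9 → no match
10 → match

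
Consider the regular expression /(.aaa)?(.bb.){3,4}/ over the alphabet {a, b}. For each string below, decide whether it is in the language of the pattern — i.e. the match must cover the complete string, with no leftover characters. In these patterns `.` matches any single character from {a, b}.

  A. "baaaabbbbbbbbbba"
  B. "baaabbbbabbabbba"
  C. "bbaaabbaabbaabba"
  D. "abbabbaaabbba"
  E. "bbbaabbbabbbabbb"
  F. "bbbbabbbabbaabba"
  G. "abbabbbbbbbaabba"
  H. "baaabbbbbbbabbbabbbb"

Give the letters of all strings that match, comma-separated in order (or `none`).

A, B, E, F, G, H

A → match
B → match
C → no match
D → no match
E → match
F → match
G → match
H → match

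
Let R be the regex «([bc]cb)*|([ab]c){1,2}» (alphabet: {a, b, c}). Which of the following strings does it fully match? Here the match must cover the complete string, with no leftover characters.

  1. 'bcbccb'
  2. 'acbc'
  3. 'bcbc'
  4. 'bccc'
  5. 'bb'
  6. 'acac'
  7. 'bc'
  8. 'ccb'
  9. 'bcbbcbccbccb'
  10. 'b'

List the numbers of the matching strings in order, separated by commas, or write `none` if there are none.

1, 2, 3, 6, 7, 8, 9

1 → match
2 → match
3 → match
4 → no match
5 → no match
6 → match
7 → match
8 → match
9 → match
10 → no match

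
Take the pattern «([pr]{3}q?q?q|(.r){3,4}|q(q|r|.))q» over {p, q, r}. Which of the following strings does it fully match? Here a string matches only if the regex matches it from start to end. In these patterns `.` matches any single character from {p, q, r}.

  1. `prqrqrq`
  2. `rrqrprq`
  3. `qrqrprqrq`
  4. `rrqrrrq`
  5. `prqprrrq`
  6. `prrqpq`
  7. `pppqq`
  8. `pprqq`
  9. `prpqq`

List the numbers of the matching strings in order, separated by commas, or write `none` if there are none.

1, 2, 3, 4, 7, 8, 9

1 → match
2 → match
3 → match
4 → match
5 → no match
6 → no match
7 → match
8 → match
9 → match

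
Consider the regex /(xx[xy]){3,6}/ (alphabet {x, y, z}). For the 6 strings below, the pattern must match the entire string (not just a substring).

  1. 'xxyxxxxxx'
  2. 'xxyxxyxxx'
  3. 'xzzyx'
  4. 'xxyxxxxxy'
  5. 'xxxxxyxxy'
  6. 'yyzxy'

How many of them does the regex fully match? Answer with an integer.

4

1 → match
2 → match
3 → no match — must start with 'xx'
4 → match
5 → match
6 → no match — must start with 'xx'
Total matched: 4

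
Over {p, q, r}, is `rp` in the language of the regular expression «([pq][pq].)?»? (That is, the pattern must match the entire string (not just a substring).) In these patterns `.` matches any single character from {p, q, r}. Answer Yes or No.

No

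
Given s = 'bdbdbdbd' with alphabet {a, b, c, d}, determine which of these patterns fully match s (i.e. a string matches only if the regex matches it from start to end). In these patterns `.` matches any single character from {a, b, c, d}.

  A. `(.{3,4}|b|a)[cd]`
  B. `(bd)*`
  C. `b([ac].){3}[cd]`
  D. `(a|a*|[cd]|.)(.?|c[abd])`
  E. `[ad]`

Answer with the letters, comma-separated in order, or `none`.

A → no match
B → match
C → no match
D → no match
E → no match

B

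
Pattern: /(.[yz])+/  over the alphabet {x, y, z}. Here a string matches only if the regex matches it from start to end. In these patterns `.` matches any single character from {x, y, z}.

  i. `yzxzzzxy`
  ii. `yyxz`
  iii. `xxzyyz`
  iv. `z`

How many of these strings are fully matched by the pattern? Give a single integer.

2

i. `yzxzzzxy` → match
ii. `yyxz` → match
iii. `xxzyyz` → no match
iv. `z` → no match
Total matched: 2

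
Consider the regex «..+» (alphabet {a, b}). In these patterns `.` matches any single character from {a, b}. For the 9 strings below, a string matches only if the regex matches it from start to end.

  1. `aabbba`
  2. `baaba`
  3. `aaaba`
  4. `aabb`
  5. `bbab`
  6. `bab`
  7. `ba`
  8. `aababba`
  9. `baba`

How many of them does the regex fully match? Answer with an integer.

9

1. `aabbba` → match
2. `baaba` → match
3. `aaaba` → match
4. `aabb` → match
5. `bbab` → match
6. `bab` → match
7. `ba` → match
8. `aababba` → match
9. `baba` → match
Total matched: 9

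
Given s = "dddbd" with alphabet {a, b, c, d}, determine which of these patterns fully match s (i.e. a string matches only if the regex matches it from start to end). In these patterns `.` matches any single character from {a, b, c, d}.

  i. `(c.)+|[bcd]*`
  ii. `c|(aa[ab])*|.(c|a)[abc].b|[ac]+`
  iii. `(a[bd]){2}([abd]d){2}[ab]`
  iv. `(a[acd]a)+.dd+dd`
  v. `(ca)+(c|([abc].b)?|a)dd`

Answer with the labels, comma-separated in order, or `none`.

i

i → match
ii → no match
iii → no match — must start with "a"
iv → no match — must start with "a"
v → no match — must start with "ca"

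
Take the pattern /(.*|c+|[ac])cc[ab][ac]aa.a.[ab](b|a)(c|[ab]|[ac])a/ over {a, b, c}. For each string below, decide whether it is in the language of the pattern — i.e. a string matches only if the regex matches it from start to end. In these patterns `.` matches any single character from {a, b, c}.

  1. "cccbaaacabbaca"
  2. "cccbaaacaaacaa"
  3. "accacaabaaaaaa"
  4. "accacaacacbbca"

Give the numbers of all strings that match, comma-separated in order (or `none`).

1 → match
2 → no match
3 → match
4 → match

1, 3, 4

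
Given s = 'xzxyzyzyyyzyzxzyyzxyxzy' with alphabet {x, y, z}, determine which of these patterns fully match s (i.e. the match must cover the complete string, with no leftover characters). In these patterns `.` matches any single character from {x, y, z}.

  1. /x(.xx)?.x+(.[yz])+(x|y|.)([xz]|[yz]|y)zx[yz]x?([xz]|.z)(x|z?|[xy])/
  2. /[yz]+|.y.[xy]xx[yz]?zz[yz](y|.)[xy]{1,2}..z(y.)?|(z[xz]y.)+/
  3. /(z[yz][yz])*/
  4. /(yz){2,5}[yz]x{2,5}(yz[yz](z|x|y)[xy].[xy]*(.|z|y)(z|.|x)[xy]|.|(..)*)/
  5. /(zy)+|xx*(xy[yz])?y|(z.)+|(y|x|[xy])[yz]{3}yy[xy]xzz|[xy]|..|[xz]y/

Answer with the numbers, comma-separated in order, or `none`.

1

1 → match
2 → no match
3 → no match
4 → no match — must start with 'yz'
5 → no match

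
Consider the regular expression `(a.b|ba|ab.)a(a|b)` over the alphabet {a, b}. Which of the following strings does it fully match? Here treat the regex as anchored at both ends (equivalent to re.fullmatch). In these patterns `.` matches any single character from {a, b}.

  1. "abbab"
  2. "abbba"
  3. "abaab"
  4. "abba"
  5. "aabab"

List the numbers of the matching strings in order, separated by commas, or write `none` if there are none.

1, 3, 5

1 → match
2 → no match
3 → match
4 → no match
5 → match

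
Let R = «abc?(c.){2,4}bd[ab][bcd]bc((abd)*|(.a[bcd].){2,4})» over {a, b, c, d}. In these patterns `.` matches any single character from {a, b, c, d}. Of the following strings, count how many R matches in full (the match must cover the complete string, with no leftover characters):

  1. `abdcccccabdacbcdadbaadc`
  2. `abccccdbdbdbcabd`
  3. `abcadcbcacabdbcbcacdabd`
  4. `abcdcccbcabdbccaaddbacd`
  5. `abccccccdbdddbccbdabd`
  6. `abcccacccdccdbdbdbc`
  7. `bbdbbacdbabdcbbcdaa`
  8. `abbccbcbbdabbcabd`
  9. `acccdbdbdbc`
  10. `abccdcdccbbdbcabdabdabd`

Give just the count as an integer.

1

1 → no match
2 → match
3 → no match
4 → no match
5 → no match
6 → no match
7 → no match — must start with `ab`
8 → no match
9 → no match — must start with `ab`
10 → no match
Total matched: 1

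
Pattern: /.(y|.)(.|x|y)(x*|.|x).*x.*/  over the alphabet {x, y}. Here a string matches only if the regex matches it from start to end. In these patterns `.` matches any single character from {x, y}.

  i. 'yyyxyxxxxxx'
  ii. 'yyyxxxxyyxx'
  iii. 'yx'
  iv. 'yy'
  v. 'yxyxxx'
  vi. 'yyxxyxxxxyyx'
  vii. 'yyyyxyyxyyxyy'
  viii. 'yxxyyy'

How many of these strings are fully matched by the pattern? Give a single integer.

i → match
ii → match
iii → no match
iv → no match
v → match
vi → match
vii → match
viii → no match
Total matched: 5

5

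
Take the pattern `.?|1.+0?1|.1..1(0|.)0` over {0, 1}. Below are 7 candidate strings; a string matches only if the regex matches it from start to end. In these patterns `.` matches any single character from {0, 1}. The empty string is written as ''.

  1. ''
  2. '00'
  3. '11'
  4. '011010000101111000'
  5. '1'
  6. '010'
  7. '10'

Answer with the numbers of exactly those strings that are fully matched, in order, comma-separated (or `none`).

1, 5

1. '' → match
2. '00' → no match
3. '11' → no match
4 → no match
5. '1' → match
6. '010' → no match
7. '10' → no match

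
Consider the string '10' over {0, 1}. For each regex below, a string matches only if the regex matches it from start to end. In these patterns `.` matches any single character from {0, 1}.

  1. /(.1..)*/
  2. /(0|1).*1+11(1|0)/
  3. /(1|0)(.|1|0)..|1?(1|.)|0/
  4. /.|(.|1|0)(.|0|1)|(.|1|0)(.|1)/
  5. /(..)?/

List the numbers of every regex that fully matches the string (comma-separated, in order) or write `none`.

3, 4, 5

1 → no match
2 → no match
3 → match
4 → match
5 → match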